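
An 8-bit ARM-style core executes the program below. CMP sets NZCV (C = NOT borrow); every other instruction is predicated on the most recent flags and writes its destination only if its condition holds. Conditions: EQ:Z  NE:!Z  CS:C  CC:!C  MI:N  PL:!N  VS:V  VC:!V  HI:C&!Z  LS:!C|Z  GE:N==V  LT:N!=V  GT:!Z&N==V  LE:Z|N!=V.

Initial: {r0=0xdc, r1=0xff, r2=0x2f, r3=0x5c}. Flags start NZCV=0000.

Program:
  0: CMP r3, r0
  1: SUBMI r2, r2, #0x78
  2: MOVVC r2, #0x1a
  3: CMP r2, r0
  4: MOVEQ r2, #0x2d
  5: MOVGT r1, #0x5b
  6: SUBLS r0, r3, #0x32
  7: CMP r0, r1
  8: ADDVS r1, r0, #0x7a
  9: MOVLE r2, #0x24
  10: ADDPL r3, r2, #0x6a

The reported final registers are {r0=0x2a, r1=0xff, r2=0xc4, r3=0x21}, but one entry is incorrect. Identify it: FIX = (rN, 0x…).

[0] flags=1001 → (cmp)
[1] flags=1001 MI?T → r2=0xb7
[2] flags=1001 VC?F → skip
[3] flags=1000 → (cmp)
[4] flags=1000 EQ?F → skip
[5] flags=1000 GT?F → skip
[6] flags=1000 LS?T → r0=0x2a
[7] flags=0000 → (cmp)
[8] flags=0000 VS?F → skip
[9] flags=0000 LE?F → skip
[10] flags=0000 PL?T → r3=0x21

FIX = (r2, 0xb7)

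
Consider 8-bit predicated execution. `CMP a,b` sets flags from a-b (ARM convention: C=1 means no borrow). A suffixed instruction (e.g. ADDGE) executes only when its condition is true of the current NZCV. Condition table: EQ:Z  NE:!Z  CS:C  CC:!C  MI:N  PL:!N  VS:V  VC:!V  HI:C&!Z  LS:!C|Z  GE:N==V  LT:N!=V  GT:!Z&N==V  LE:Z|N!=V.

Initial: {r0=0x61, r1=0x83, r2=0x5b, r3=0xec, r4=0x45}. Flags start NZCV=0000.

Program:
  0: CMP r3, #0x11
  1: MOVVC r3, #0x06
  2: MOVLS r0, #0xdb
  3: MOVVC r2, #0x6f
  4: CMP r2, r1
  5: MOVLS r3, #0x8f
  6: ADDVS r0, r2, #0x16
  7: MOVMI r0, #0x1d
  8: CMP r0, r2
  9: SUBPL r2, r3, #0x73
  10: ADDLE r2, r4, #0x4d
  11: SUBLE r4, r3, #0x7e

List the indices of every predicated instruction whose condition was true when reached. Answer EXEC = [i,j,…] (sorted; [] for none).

EXEC = [1,3,5,6,7,10,11]

[0] flags=1010 → (cmp)
[1] flags=1010 VC?T → r3=0x06
[2] flags=1010 LS?F → skip
[3] flags=1010 VC?T → r2=0x6f
[4] flags=1001 → (cmp)
[5] flags=1001 LS?T → r3=0x8f
[6] flags=1001 VS?T → r0=0x85
[7] flags=1001 MI?T → r0=0x1d
[8] flags=1000 → (cmp)
[9] flags=1000 PL?F → skip
[10] flags=1000 LE?T → r2=0x92
[11] flags=1000 LE?T → r4=0x11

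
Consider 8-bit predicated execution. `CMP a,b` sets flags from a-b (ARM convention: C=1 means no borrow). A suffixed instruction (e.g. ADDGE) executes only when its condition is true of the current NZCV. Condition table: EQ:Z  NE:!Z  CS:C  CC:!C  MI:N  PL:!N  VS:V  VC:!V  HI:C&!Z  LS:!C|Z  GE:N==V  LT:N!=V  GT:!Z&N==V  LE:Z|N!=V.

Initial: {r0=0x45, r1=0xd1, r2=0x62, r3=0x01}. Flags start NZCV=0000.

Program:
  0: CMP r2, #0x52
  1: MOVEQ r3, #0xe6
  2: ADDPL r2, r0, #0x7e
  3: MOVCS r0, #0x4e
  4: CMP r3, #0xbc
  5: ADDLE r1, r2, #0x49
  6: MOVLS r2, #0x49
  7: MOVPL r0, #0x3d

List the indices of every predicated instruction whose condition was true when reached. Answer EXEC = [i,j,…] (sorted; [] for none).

EXEC = [2,3,6,7]

0: ✓ CMP  NZCV=0010
1: · MOVEQ
2: ✓ ADDPL  r2←0xc3
3: ✓ MOVCS  r0←0x4e
4: ✓ CMP  NZCV=0000
5: · ADDLE
6: ✓ MOVLS  r2←0x49
7: ✓ MOVPL  r0←0x3d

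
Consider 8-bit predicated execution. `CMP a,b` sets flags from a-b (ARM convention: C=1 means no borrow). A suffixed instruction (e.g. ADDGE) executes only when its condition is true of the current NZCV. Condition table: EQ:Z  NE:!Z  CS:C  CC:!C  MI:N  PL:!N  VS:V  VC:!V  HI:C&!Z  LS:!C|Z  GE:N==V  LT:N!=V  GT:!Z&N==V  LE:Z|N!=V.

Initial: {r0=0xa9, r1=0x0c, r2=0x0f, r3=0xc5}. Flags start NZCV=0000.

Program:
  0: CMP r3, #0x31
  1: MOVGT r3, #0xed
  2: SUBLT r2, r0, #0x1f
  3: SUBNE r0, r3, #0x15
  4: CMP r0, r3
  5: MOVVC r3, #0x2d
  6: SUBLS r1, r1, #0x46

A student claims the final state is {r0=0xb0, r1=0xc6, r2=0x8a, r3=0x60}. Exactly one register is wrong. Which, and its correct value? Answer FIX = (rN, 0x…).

[0] flags=1010 → (cmp)
[1] flags=1010 GT?F → skip
[2] flags=1010 LT?T → r2=0x8a
[3] flags=1010 NE?T → r0=0xb0
[4] flags=1000 → (cmp)
[5] flags=1000 VC?T → r3=0x2d
[6] flags=1000 LS?T → r1=0xc6

FIX = (r3, 0x2d)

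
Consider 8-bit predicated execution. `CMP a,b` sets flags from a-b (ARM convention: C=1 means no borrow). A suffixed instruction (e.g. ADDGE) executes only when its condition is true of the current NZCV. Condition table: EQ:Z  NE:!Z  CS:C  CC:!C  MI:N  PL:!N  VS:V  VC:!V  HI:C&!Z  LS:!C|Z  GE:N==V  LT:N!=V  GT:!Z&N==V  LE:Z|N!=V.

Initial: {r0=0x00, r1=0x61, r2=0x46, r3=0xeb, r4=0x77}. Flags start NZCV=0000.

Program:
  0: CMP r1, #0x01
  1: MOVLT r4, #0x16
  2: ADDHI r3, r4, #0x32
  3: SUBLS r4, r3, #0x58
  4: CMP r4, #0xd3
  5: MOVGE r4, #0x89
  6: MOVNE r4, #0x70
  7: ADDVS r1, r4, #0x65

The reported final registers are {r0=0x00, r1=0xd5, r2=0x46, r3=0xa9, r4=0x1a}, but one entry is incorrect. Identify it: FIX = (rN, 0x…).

FIX = (r4, 0x70)

0: ✓ CMP  NZCV=0010
1: · MOVLT
2: ✓ ADDHI  r3←0xa9
3: · SUBLS
4: ✓ CMP  NZCV=1001
5: ✓ MOVGE  r4←0x89
6: ✓ MOVNE  r4←0x70
7: ✓ ADDVS  r1←0xd5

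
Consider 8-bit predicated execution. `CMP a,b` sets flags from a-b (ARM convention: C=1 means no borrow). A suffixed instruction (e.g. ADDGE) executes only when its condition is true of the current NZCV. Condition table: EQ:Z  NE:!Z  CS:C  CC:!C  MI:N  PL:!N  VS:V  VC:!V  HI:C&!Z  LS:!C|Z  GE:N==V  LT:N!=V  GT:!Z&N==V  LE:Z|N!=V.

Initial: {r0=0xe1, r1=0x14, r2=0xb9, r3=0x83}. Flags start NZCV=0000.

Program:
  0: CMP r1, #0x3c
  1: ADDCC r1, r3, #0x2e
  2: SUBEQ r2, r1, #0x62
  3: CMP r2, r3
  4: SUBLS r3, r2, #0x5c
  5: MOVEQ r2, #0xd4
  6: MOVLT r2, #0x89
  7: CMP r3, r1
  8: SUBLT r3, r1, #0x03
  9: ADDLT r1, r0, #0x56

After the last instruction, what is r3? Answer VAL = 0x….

[0] flags=1000 → (cmp)
[1] flags=1000 CC?T → r1=0xb1
[2] flags=1000 EQ?F → skip
[3] flags=0010 → (cmp)
[4] flags=0010 LS?F → skip
[5] flags=0010 EQ?F → skip
[6] flags=0010 LT?F → skip
[7] flags=1000 → (cmp)
[8] flags=1000 LT?T → r3=0xae
[9] flags=1000 LT?T → r1=0x37

VAL = 0xae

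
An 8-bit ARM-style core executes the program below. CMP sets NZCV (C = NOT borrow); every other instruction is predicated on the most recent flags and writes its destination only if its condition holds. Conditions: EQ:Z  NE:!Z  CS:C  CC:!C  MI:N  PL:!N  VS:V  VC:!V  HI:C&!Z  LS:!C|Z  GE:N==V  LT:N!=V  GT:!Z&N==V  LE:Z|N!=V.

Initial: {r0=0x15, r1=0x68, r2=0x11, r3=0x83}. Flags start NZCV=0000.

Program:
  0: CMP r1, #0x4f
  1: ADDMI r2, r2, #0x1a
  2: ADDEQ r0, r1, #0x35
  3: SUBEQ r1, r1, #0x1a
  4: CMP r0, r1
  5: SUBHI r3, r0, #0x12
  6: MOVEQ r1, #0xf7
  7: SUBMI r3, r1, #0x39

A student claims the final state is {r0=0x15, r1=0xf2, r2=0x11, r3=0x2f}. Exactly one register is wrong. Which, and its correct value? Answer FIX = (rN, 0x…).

[0] flags=0010 → (cmp)
[1] flags=0010 MI?F → skip
[2] flags=0010 EQ?F → skip
[3] flags=0010 EQ?F → skip
[4] flags=1000 → (cmp)
[5] flags=1000 HI?F → skip
[6] flags=1000 EQ?F → skip
[7] flags=1000 MI?T → r3=0x2f

FIX = (r1, 0x68)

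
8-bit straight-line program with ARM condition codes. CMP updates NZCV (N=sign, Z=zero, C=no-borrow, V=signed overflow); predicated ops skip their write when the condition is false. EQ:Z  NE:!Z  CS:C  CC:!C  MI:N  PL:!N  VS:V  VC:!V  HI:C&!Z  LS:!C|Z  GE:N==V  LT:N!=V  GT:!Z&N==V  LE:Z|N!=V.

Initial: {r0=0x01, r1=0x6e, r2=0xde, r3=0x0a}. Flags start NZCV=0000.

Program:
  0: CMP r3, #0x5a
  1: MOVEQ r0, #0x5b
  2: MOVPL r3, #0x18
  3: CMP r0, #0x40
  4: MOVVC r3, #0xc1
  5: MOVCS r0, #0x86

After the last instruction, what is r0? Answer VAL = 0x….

VAL = 0x01

[0] flags=1000 → (cmp)
[1] flags=1000 EQ?F → skip
[2] flags=1000 PL?F → skip
[3] flags=1000 → (cmp)
[4] flags=1000 VC?T → r3=0xc1
[5] flags=1000 CS?F → skip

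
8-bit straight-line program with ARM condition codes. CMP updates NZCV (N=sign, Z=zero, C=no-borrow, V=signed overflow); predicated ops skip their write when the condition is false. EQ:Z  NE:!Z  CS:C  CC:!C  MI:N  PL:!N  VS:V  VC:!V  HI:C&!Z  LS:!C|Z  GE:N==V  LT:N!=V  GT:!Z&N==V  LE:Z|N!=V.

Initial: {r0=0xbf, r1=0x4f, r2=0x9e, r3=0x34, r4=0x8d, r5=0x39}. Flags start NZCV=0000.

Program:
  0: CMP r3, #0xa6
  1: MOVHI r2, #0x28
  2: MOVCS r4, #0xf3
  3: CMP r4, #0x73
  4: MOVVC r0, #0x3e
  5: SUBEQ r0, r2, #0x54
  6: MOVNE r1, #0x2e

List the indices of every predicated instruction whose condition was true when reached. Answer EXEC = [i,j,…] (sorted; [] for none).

EXEC = [6]

[0] flags=1001 → (cmp)
[1] flags=1001 HI?F → skip
[2] flags=1001 CS?F → skip
[3] flags=0011 → (cmp)
[4] flags=0011 VC?F → skip
[5] flags=0011 EQ?F → skip
[6] flags=0011 NE?T → r1=0x2e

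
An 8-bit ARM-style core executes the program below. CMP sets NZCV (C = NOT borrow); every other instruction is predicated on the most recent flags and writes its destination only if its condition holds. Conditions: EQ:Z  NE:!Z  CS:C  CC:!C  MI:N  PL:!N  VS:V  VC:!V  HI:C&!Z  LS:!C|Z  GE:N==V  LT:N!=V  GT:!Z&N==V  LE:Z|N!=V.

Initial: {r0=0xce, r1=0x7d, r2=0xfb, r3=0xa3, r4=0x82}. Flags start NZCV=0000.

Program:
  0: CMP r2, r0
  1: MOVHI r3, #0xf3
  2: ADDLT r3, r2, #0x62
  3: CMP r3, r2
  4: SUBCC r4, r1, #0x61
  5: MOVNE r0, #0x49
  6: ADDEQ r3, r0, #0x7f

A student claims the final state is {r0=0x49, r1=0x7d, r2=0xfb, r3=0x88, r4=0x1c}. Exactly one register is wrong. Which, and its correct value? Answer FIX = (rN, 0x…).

FIX = (r3, 0xf3)

0: ✓ CMP  NZCV=0010
1: ✓ MOVHI  r3←0xf3
2: · ADDLT
3: ✓ CMP  NZCV=1000
4: ✓ SUBCC  r4←0x1c
5: ✓ MOVNE  r0←0x49
6: · ADDEQ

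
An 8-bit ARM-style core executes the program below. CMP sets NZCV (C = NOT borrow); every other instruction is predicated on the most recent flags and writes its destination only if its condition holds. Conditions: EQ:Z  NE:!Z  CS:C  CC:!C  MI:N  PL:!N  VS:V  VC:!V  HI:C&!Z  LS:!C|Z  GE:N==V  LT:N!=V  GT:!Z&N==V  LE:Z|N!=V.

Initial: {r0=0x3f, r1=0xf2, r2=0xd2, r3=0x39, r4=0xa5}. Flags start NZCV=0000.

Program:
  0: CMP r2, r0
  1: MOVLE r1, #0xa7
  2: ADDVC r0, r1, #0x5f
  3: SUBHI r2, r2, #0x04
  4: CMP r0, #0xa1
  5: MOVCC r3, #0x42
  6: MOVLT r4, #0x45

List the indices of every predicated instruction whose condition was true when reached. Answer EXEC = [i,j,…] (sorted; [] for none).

EXEC = [1,2,3,5]

0: ✓ CMP  NZCV=1010
1: ✓ MOVLE  r1←0xa7
2: ✓ ADDVC  r0←0x06
3: ✓ SUBHI  r2←0xce
4: ✓ CMP  NZCV=0000
5: ✓ MOVCC  r3←0x42
6: · MOVLT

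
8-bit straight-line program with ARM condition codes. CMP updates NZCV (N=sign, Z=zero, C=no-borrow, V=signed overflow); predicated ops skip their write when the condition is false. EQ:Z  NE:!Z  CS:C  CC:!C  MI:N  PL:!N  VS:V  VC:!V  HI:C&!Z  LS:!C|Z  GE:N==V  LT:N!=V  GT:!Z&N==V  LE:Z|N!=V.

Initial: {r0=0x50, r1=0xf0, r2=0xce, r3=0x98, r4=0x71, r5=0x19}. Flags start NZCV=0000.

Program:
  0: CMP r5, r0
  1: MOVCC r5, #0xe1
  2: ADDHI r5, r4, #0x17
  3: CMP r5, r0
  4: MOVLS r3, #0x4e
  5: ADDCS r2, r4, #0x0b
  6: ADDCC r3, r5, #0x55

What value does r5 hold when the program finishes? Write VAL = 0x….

[0] flags=1000 → (cmp)
[1] flags=1000 CC?T → r5=0xe1
[2] flags=1000 HI?F → skip
[3] flags=1010 → (cmp)
[4] flags=1010 LS?F → skip
[5] flags=1010 CS?T → r2=0x7c
[6] flags=1010 CC?F → skip

VAL = 0xe1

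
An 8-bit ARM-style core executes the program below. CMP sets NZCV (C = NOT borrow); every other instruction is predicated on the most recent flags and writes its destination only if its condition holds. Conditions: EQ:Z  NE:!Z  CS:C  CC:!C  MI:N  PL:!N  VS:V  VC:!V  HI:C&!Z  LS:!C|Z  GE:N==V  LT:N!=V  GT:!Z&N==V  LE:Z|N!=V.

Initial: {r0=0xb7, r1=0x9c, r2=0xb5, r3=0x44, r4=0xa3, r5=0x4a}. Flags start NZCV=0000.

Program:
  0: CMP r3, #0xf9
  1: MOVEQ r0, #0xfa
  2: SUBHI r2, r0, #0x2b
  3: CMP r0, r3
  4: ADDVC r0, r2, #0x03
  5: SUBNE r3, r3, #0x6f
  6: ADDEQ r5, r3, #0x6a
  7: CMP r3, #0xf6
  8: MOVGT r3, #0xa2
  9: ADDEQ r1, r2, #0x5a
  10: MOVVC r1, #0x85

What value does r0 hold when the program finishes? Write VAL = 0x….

VAL = 0xb7

0: ✓ CMP  NZCV=0000
1: · MOVEQ
2: · SUBHI
3: ✓ CMP  NZCV=0011
4: · ADDVC
5: ✓ SUBNE  r3←0xd5
6: · ADDEQ
7: ✓ CMP  NZCV=1000
8: · MOVGT
9: · ADDEQ
10: ✓ MOVVC  r1←0x85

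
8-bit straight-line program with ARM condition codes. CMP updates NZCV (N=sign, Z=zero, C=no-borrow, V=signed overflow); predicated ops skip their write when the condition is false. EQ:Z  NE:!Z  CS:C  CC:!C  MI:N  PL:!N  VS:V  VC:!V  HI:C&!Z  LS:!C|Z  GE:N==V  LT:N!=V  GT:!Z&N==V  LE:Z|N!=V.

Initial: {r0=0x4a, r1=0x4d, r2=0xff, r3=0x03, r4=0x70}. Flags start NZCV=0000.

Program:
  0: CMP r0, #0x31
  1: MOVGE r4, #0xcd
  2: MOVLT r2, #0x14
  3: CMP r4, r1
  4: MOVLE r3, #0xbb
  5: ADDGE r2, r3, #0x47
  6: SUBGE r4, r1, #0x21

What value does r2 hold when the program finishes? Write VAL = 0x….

0: ✓ CMP  NZCV=0010
1: ✓ MOVGE  r4←0xcd
2: · MOVLT
3: ✓ CMP  NZCV=1010
4: ✓ MOVLE  r3←0xbb
5: · ADDGE
6: · SUBGE

VAL = 0xff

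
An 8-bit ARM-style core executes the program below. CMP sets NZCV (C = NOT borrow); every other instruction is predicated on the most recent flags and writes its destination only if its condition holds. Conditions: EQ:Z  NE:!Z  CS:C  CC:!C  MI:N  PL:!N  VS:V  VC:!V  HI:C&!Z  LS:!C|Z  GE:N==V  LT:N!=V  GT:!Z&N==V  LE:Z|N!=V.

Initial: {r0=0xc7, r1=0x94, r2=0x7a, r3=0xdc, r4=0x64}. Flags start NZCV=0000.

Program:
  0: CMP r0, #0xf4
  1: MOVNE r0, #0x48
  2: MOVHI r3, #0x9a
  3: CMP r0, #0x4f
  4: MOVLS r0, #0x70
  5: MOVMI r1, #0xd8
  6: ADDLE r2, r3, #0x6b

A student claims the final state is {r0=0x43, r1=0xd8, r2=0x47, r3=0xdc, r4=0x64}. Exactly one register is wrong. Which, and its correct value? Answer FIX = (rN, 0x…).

[0] flags=1000 → (cmp)
[1] flags=1000 NE?T → r0=0x48
[2] flags=1000 HI?F → skip
[3] flags=1000 → (cmp)
[4] flags=1000 LS?T → r0=0x70
[5] flags=1000 MI?T → r1=0xd8
[6] flags=1000 LE?T → r2=0x47

FIX = (r0, 0x70)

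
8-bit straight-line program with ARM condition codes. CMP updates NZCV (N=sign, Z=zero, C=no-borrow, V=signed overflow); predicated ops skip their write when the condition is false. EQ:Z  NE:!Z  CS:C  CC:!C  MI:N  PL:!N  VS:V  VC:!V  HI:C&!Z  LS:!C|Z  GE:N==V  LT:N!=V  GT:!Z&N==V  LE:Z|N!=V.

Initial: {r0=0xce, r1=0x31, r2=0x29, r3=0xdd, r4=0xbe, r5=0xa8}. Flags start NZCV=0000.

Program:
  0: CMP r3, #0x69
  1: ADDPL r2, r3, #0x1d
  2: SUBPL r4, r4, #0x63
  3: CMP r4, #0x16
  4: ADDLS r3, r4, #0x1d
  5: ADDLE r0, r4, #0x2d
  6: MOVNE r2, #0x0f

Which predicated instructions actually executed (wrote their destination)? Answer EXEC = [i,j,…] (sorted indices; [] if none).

EXEC = [1,2,6]

0: ✓ CMP  NZCV=0011
1: ✓ ADDPL  r2←0xfa
2: ✓ SUBPL  r4←0x5b
3: ✓ CMP  NZCV=0010
4: · ADDLS
5: · ADDLE
6: ✓ MOVNE  r2←0x0f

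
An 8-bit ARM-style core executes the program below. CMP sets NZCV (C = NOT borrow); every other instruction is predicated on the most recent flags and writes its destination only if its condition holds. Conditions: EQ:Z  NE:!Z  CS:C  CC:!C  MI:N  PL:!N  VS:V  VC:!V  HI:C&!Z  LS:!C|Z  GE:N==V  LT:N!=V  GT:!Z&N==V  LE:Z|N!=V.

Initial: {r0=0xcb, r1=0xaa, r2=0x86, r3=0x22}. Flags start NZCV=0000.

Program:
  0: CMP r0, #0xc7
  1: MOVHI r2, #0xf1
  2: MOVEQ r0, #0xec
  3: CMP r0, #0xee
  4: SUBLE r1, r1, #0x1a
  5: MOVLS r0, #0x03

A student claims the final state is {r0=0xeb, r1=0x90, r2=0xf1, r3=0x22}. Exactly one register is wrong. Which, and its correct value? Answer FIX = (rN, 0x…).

FIX = (r0, 0x03)

[0] flags=0010 → (cmp)
[1] flags=0010 HI?T → r2=0xf1
[2] flags=0010 EQ?F → skip
[3] flags=1000 → (cmp)
[4] flags=1000 LE?T → r1=0x90
[5] flags=1000 LS?T → r0=0x03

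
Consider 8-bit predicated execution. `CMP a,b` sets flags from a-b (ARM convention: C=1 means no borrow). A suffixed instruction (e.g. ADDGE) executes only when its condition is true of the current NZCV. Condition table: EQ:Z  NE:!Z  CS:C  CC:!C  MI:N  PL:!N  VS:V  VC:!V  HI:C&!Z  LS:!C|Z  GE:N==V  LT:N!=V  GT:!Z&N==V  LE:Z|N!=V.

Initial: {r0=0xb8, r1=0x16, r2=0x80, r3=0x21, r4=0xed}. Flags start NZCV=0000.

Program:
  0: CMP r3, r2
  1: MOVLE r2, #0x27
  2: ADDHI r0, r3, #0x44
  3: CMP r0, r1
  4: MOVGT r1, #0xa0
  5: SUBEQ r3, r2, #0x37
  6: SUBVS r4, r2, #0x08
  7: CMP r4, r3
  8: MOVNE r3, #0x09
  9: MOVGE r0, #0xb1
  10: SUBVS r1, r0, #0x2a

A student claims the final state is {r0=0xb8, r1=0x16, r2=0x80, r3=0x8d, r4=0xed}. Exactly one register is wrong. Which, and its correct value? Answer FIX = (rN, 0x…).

FIX = (r3, 0x09)

[0] flags=1001 → (cmp)
[1] flags=1001 LE?F → skip
[2] flags=1001 HI?F → skip
[3] flags=1010 → (cmp)
[4] flags=1010 GT?F → skip
[5] flags=1010 EQ?F → skip
[6] flags=1010 VS?F → skip
[7] flags=1010 → (cmp)
[8] flags=1010 NE?T → r3=0x09
[9] flags=1010 GE?F → skip
[10] flags=1010 VS?F → skip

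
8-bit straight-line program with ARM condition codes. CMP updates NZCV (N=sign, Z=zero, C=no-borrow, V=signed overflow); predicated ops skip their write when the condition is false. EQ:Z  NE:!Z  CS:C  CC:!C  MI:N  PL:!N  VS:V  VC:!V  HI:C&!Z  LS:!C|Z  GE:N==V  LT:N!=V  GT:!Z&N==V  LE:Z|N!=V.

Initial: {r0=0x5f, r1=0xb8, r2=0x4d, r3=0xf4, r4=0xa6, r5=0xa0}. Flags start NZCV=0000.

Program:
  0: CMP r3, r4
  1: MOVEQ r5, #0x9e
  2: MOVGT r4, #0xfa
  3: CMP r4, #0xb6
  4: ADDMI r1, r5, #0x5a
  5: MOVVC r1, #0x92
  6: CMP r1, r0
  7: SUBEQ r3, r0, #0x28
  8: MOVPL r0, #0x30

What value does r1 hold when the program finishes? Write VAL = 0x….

VAL = 0x92

[0] flags=0010 → (cmp)
[1] flags=0010 EQ?F → skip
[2] flags=0010 GT?T → r4=0xfa
[3] flags=0010 → (cmp)
[4] flags=0010 MI?F → skip
[5] flags=0010 VC?T → r1=0x92
[6] flags=0011 → (cmp)
[7] flags=0011 EQ?F → skip
[8] flags=0011 PL?T → r0=0x30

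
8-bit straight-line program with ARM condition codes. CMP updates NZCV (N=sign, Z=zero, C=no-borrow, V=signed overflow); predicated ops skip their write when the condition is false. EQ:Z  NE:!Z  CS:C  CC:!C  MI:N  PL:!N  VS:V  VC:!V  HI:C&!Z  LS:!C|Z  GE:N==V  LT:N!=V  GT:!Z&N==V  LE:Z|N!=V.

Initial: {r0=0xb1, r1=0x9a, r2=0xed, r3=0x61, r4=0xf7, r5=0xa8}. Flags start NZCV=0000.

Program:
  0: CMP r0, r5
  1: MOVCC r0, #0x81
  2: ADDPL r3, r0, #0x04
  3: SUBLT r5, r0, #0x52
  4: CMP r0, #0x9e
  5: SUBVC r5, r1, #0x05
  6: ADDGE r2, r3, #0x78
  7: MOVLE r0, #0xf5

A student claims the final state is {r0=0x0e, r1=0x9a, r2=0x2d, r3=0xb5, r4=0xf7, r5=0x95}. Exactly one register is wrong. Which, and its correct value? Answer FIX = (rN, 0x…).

[0] flags=0010 → (cmp)
[1] flags=0010 CC?F → skip
[2] flags=0010 PL?T → r3=0xb5
[3] flags=0010 LT?F → skip
[4] flags=0010 → (cmp)
[5] flags=0010 VC?T → r5=0x95
[6] flags=0010 GE?T → r2=0x2d
[7] flags=0010 LE?F → skip

FIX = (r0, 0xb1)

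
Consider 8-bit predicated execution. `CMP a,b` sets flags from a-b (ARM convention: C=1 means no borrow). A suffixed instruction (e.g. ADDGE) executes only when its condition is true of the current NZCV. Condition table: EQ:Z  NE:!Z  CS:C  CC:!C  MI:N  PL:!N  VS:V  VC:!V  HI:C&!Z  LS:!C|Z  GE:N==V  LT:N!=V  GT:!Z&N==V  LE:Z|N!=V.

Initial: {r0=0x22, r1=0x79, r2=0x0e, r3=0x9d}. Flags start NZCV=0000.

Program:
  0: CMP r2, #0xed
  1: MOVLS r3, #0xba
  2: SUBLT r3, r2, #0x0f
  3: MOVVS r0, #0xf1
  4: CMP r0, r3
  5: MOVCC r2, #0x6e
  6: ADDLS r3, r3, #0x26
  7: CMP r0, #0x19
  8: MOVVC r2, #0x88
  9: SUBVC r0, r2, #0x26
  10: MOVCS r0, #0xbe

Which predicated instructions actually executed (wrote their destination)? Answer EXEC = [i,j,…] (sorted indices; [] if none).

EXEC = [1,5,6,8,9,10]

0: ✓ CMP  NZCV=0000
1: ✓ MOVLS  r3←0xba
2: · SUBLT
3: · MOVVS
4: ✓ CMP  NZCV=0000
5: ✓ MOVCC  r2←0x6e
6: ✓ ADDLS  r3←0xe0
7: ✓ CMP  NZCV=0010
8: ✓ MOVVC  r2←0x88
9: ✓ SUBVC  r0←0x62
10: ✓ MOVCS  r0←0xbe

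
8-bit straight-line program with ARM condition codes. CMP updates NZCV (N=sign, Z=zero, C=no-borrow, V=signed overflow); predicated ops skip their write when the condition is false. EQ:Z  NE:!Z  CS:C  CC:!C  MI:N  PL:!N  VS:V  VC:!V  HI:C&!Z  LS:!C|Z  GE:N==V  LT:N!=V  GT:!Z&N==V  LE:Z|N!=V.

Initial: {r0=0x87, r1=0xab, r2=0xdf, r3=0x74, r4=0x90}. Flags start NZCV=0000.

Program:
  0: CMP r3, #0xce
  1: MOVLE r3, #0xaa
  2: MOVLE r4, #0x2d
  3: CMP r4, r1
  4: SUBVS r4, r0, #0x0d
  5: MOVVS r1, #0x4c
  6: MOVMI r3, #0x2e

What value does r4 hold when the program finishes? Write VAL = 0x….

0: ✓ CMP  NZCV=1001
1: · MOVLE
2: · MOVLE
3: ✓ CMP  NZCV=1000
4: · SUBVS
5: · MOVVS
6: ✓ MOVMI  r3←0x2e

VAL = 0x90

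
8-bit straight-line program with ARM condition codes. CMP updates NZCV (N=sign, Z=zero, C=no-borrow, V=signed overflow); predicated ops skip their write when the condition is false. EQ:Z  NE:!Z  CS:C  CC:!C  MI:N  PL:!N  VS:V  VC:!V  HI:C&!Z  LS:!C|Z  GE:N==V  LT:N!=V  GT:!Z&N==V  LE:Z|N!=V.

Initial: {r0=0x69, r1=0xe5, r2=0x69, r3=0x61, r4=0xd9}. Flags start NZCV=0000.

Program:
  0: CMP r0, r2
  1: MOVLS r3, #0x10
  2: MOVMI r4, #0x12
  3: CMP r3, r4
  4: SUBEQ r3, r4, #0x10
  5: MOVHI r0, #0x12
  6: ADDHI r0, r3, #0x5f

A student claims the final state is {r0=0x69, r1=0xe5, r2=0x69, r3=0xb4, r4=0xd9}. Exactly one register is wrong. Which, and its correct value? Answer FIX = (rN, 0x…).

FIX = (r3, 0x10)

0: ✓ CMP  NZCV=0110
1: ✓ MOVLS  r3←0x10
2: · MOVMI
3: ✓ CMP  NZCV=0000
4: · SUBEQ
5: · MOVHI
6: · ADDHI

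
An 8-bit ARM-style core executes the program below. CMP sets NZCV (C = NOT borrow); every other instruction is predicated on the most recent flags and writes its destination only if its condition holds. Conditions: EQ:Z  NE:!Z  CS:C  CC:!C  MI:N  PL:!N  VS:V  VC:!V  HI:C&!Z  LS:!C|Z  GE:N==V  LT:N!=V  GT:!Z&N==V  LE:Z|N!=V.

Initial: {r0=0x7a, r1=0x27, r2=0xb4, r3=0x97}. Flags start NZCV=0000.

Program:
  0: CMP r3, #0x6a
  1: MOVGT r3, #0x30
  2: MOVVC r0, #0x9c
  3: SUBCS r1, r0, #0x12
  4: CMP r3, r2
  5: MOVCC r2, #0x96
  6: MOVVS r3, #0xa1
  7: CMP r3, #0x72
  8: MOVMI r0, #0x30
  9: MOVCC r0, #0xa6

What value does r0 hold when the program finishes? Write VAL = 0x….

[0] flags=0011 → (cmp)
[1] flags=0011 GT?F → skip
[2] flags=0011 VC?F → skip
[3] flags=0011 CS?T → r1=0x68
[4] flags=1000 → (cmp)
[5] flags=1000 CC?T → r2=0x96
[6] flags=1000 VS?F → skip
[7] flags=0011 → (cmp)
[8] flags=0011 MI?F → skip
[9] flags=0011 CC?F → skip

VAL = 0x7a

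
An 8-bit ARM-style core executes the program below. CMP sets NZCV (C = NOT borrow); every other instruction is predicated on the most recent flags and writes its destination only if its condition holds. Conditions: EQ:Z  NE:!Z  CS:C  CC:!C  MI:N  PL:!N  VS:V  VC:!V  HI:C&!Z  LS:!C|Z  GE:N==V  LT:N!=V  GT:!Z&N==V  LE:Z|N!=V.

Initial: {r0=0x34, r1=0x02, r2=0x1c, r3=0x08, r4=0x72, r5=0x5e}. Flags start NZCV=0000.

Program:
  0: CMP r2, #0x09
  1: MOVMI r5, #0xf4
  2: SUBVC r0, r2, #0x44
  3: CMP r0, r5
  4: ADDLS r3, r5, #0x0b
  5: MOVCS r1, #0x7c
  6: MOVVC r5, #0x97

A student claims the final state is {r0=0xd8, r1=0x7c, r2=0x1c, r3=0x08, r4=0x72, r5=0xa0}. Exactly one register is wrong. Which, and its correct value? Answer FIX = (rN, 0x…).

[0] flags=0010 → (cmp)
[1] flags=0010 MI?F → skip
[2] flags=0010 VC?T → r0=0xd8
[3] flags=0011 → (cmp)
[4] flags=0011 LS?F → skip
[5] flags=0011 CS?T → r1=0x7c
[6] flags=0011 VC?F → skip

FIX = (r5, 0x5e)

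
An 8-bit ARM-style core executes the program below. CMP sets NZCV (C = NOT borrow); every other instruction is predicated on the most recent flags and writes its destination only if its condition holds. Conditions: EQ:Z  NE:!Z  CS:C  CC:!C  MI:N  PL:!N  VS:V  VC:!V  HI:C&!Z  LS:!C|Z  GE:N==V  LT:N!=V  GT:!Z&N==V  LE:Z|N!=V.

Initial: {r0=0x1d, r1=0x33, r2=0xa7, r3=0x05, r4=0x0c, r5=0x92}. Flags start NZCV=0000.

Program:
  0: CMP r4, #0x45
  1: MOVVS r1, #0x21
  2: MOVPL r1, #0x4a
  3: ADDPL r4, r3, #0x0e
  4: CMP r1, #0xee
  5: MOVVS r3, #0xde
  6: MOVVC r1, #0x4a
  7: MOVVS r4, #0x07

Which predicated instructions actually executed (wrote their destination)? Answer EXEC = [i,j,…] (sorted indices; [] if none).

EXEC = [6]

0: ✓ CMP  NZCV=1000
1: · MOVVS
2: · MOVPL
3: · ADDPL
4: ✓ CMP  NZCV=0000
5: · MOVVS
6: ✓ MOVVC  r1←0x4a
7: · MOVVS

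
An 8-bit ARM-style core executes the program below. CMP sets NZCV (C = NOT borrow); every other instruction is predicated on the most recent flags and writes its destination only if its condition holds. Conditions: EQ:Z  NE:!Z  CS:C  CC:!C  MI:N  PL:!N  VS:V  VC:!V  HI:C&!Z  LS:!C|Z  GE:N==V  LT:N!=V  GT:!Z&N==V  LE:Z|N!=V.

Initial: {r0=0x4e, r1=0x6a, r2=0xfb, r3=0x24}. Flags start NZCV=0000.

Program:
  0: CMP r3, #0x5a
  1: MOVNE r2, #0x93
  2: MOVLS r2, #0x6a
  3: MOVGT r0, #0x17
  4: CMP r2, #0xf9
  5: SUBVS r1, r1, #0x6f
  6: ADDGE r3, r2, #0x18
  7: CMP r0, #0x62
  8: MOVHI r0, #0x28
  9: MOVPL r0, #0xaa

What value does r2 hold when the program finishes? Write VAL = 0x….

0: ✓ CMP  NZCV=1000
1: ✓ MOVNE  r2←0x93
2: ✓ MOVLS  r2←0x6a
3: · MOVGT
4: ✓ CMP  NZCV=0000
5: · SUBVS
6: ✓ ADDGE  r3←0x82
7: ✓ CMP  NZCV=1000
8: · MOVHI
9: · MOVPL

VAL = 0x6a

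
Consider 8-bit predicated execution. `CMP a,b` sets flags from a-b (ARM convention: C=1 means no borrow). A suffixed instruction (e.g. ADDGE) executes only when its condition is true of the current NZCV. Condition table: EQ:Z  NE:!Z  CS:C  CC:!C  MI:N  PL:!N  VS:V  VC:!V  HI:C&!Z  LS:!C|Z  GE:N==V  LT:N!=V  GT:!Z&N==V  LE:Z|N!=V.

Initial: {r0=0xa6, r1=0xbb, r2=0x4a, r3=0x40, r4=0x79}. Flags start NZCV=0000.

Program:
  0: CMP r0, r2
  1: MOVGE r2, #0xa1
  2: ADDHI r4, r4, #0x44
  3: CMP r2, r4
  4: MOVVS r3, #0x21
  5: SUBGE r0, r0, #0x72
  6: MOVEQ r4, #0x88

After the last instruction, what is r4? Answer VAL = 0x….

0: ✓ CMP  NZCV=0011
1: · MOVGE
2: ✓ ADDHI  r4←0xbd
3: ✓ CMP  NZCV=1001
4: ✓ MOVVS  r3←0x21
5: ✓ SUBGE  r0←0x34
6: · MOVEQ

VAL = 0xbd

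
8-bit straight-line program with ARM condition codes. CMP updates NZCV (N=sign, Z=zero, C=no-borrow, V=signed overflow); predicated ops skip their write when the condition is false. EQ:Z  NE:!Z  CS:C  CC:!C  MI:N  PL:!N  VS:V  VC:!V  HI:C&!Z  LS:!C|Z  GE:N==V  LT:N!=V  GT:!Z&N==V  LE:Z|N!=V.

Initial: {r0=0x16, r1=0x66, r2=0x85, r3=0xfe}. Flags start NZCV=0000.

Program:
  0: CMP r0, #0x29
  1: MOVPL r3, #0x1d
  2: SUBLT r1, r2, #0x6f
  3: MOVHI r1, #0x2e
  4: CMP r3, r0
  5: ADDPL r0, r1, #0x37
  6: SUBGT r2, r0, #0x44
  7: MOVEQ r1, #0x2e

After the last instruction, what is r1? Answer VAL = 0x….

VAL = 0x16

[0] flags=1000 → (cmp)
[1] flags=1000 PL?F → skip
[2] flags=1000 LT?T → r1=0x16
[3] flags=1000 HI?F → skip
[4] flags=1010 → (cmp)
[5] flags=1010 PL?F → skip
[6] flags=1010 GT?F → skip
[7] flags=1010 EQ?F → skip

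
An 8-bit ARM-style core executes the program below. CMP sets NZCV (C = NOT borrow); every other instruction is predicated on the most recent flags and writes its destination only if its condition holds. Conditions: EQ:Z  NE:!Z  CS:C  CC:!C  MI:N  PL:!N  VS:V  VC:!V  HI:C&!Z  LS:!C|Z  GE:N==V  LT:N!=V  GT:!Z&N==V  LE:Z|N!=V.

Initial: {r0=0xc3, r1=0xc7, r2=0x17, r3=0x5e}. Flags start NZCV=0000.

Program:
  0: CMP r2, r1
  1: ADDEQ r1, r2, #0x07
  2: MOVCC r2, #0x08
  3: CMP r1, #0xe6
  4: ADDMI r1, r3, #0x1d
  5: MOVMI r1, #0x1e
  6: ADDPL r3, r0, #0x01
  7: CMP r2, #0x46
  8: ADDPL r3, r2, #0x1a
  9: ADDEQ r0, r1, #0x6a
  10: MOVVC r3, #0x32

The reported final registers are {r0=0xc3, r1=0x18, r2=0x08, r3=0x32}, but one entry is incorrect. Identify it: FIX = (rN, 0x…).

[0] flags=0000 → (cmp)
[1] flags=0000 EQ?F → skip
[2] flags=0000 CC?T → r2=0x08
[3] flags=1000 → (cmp)
[4] flags=1000 MI?T → r1=0x7b
[5] flags=1000 MI?T → r1=0x1e
[6] flags=1000 PL?F → skip
[7] flags=1000 → (cmp)
[8] flags=1000 PL?F → skip
[9] flags=1000 EQ?F → skip
[10] flags=1000 VC?T → r3=0x32

FIX = (r1, 0x1e)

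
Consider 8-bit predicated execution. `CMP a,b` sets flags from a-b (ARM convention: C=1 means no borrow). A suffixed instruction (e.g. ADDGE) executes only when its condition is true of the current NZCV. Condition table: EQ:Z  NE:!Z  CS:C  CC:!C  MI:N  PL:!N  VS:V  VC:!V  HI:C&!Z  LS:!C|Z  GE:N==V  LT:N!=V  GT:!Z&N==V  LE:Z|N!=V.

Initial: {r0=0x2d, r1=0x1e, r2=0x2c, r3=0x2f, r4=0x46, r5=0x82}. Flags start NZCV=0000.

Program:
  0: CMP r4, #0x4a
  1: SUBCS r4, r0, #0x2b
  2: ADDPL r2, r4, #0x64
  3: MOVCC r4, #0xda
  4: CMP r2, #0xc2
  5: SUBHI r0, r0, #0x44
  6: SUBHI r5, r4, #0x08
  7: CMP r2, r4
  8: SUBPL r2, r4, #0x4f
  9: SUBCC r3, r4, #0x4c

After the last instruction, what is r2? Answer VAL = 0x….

[0] flags=1000 → (cmp)
[1] flags=1000 CS?F → skip
[2] flags=1000 PL?F → skip
[3] flags=1000 CC?T → r4=0xda
[4] flags=0000 → (cmp)
[5] flags=0000 HI?F → skip
[6] flags=0000 HI?F → skip
[7] flags=0000 → (cmp)
[8] flags=0000 PL?T → r2=0x8b
[9] flags=0000 CC?T → r3=0x8e

VAL = 0x8b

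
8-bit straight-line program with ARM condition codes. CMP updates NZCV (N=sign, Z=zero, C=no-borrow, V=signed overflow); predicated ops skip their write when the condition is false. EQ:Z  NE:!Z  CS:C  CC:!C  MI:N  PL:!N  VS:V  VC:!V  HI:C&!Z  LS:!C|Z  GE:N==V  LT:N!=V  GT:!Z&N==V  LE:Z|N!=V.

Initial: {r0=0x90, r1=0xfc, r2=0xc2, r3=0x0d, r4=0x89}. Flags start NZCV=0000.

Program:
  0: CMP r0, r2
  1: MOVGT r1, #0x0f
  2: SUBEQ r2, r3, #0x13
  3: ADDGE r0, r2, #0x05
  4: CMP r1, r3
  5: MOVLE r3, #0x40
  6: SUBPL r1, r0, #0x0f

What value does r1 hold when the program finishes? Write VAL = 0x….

VAL = 0xfc

0: ✓ CMP  NZCV=1000
1: · MOVGT
2: · SUBEQ
3: · ADDGE
4: ✓ CMP  NZCV=1010
5: ✓ MOVLE  r3←0x40
6: · SUBPL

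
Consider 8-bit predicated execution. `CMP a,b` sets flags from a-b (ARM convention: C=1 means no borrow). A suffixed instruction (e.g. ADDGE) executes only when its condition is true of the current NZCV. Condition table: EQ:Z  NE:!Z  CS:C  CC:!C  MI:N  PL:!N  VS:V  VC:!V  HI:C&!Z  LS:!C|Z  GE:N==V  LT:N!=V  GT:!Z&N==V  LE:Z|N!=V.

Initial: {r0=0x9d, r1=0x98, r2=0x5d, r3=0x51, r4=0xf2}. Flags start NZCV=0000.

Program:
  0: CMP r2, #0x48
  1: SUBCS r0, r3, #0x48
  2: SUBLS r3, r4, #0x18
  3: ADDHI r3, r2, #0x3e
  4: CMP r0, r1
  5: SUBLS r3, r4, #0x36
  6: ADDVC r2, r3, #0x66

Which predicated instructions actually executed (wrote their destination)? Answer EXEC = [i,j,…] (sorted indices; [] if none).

[0] flags=0010 → (cmp)
[1] flags=0010 CS?T → r0=0x09
[2] flags=0010 LS?F → skip
[3] flags=0010 HI?T → r3=0x9b
[4] flags=0000 → (cmp)
[5] flags=0000 LS?T → r3=0xbc
[6] flags=0000 VC?T → r2=0x22

EXEC = [1,3,5,6]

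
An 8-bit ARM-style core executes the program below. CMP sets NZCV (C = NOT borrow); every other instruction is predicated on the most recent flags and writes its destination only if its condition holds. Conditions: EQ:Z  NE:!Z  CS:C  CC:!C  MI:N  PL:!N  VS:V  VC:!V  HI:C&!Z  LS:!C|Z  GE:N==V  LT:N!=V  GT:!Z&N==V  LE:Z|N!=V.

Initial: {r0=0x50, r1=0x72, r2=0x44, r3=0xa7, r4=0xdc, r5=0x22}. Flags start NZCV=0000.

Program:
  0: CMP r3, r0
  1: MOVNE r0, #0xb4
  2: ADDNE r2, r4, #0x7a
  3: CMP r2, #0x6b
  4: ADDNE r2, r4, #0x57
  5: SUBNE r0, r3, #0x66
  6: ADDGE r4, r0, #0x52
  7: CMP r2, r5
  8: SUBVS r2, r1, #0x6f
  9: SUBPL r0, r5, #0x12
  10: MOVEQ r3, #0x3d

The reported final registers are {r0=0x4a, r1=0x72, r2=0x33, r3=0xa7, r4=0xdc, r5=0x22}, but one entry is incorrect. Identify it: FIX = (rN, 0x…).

[0] flags=0011 → (cmp)
[1] flags=0011 NE?T → r0=0xb4
[2] flags=0011 NE?T → r2=0x56
[3] flags=1000 → (cmp)
[4] flags=1000 NE?T → r2=0x33
[5] flags=1000 NE?T → r0=0x41
[6] flags=1000 GE?F → skip
[7] flags=0010 → (cmp)
[8] flags=0010 VS?F → skip
[9] flags=0010 PL?T → r0=0x10
[10] flags=0010 EQ?F → skip

FIX = (r0, 0x10)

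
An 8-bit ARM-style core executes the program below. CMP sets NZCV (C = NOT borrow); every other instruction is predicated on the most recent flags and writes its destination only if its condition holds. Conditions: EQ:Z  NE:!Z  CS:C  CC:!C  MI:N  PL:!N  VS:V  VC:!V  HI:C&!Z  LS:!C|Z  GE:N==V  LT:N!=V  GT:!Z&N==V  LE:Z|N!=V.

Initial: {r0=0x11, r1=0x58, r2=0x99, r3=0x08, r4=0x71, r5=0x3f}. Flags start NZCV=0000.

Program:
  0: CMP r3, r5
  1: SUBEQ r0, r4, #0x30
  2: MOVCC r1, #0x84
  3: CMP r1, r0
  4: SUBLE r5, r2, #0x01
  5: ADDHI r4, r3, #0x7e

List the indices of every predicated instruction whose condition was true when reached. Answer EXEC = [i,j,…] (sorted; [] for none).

EXEC = [2,4,5]

0: ✓ CMP  NZCV=1000
1: · SUBEQ
2: ✓ MOVCC  r1←0x84
3: ✓ CMP  NZCV=0011
4: ✓ SUBLE  r5←0x98
5: ✓ ADDHI  r4←0x86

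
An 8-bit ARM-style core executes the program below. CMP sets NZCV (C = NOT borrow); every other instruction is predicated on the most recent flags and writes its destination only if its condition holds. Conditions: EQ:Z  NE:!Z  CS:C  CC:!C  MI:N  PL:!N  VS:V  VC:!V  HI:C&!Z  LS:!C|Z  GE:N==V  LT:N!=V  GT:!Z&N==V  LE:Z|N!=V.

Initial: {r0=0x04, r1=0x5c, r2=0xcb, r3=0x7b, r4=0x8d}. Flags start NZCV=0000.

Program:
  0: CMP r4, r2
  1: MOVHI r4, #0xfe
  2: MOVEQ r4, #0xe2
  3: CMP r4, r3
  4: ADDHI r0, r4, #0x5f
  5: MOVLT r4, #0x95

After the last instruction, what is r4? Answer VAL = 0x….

[0] flags=1000 → (cmp)
[1] flags=1000 HI?F → skip
[2] flags=1000 EQ?F → skip
[3] flags=0011 → (cmp)
[4] flags=0011 HI?T → r0=0xec
[5] flags=0011 LT?T → r4=0x95

VAL = 0x95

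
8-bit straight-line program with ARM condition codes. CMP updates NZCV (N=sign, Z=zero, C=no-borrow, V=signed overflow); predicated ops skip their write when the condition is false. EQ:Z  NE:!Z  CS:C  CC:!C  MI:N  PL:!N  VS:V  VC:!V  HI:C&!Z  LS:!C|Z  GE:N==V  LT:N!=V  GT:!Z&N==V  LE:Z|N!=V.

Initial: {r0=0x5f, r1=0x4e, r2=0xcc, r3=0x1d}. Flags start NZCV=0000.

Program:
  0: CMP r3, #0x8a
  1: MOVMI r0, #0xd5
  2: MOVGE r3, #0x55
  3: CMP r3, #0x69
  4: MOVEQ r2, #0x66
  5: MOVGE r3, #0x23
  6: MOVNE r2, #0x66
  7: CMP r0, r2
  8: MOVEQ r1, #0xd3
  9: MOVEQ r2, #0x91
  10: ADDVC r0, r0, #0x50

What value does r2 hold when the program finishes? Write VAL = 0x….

0: ✓ CMP  NZCV=1001
1: ✓ MOVMI  r0←0xd5
2: ✓ MOVGE  r3←0x55
3: ✓ CMP  NZCV=1000
4: · MOVEQ
5: · MOVGE
6: ✓ MOVNE  r2←0x66
7: ✓ CMP  NZCV=0011
8: · MOVEQ
9: · MOVEQ
10: · ADDVC

VAL = 0x66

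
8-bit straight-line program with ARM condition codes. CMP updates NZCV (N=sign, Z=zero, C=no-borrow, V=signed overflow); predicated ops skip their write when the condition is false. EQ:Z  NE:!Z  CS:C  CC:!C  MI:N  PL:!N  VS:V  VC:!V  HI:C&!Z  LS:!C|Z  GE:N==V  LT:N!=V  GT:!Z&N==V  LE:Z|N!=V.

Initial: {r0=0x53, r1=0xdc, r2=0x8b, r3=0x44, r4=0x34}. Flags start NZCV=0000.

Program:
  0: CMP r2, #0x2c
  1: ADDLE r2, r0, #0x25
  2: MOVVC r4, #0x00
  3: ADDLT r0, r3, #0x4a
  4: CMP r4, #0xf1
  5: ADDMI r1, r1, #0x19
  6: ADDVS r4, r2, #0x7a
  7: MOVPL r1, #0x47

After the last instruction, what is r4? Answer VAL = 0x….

[0] flags=0011 → (cmp)
[1] flags=0011 LE?T → r2=0x78
[2] flags=0011 VC?F → skip
[3] flags=0011 LT?T → r0=0x8e
[4] flags=0000 → (cmp)
[5] flags=0000 MI?F → skip
[6] flags=0000 VS?F → skip
[7] flags=0000 PL?T → r1=0x47

VAL = 0x34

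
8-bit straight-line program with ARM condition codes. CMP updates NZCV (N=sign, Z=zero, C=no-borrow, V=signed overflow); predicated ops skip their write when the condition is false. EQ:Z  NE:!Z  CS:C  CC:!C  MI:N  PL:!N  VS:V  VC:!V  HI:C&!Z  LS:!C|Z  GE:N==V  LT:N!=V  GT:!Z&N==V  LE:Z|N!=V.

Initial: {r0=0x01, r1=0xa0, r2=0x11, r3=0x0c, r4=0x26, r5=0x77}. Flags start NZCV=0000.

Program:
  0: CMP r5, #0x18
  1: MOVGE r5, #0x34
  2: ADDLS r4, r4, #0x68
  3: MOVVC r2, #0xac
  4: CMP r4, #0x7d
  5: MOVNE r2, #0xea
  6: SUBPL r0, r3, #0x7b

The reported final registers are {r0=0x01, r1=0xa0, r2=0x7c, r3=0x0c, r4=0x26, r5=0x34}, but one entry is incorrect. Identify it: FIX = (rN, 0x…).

FIX = (r2, 0xea)

0: ✓ CMP  NZCV=0010
1: ✓ MOVGE  r5←0x34
2: · ADDLS
3: ✓ MOVVC  r2←0xac
4: ✓ CMP  NZCV=1000
5: ✓ MOVNE  r2←0xea
6: · SUBPL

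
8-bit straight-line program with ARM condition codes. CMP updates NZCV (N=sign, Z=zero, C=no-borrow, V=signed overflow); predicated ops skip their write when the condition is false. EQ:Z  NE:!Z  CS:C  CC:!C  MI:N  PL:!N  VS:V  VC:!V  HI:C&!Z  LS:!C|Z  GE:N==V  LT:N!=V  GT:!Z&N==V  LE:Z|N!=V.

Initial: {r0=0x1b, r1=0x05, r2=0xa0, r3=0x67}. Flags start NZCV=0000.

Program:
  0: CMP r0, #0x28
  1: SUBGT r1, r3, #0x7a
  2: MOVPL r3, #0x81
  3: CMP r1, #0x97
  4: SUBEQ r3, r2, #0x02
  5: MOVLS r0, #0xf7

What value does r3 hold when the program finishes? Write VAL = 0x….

0: ✓ CMP  NZCV=1000
1: · SUBGT
2: · MOVPL
3: ✓ CMP  NZCV=0000
4: · SUBEQ
5: ✓ MOVLS  r0←0xf7

VAL = 0x67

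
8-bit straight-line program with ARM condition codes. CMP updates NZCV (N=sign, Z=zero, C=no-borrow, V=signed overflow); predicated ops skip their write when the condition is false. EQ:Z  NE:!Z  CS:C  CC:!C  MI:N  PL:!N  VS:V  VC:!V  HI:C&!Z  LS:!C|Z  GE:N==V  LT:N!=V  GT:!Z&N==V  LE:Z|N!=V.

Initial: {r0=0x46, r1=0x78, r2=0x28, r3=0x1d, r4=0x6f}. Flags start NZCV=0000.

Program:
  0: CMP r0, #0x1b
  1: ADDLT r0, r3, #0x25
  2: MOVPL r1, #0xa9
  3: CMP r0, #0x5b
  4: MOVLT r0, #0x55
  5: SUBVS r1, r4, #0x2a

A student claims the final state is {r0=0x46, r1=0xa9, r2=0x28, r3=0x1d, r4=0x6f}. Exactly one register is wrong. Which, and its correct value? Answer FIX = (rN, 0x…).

FIX = (r0, 0x55)

0: ✓ CMP  NZCV=0010
1: · ADDLT
2: ✓ MOVPL  r1←0xa9
3: ✓ CMP  NZCV=1000
4: ✓ MOVLT  r0←0x55
5: · SUBVS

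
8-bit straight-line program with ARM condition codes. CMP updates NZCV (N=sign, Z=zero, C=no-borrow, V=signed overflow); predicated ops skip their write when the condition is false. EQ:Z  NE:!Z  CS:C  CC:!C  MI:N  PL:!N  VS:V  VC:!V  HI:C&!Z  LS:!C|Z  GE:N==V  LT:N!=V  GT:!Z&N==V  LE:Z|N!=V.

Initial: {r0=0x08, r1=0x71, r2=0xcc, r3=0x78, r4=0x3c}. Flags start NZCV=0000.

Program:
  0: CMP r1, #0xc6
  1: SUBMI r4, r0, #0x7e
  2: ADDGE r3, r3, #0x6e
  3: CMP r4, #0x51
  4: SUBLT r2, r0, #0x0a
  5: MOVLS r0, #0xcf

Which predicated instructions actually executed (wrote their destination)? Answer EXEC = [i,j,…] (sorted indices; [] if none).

EXEC = [1,2,4]

[0] flags=1001 → (cmp)
[1] flags=1001 MI?T → r4=0x8a
[2] flags=1001 GE?T → r3=0xe6
[3] flags=0011 → (cmp)
[4] flags=0011 LT?T → r2=0xfe
[5] flags=0011 LS?F → skip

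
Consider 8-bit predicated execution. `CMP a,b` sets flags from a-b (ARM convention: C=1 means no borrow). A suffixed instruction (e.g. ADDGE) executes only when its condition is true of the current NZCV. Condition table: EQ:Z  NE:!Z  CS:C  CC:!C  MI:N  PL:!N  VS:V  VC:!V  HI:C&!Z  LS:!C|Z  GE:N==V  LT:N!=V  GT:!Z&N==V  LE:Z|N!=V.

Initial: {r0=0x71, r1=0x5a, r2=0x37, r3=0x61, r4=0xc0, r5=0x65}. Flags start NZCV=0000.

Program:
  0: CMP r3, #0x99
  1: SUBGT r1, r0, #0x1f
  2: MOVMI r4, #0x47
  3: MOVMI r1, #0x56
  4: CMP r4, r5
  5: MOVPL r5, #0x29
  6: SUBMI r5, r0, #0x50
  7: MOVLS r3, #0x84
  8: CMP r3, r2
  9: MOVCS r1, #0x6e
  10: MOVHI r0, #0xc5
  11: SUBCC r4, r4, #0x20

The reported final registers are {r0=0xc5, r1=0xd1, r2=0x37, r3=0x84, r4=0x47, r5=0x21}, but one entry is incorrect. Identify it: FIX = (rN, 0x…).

FIX = (r1, 0x6e)

0: ✓ CMP  NZCV=1001
1: ✓ SUBGT  r1←0x52
2: ✓ MOVMI  r4←0x47
3: ✓ MOVMI  r1←0x56
4: ✓ CMP  NZCV=1000
5: · MOVPL
6: ✓ SUBMI  r5←0x21
7: ✓ MOVLS  r3←0x84
8: ✓ CMP  NZCV=0011
9: ✓ MOVCS  r1←0x6e
10: ✓ MOVHI  r0←0xc5
11: · SUBCC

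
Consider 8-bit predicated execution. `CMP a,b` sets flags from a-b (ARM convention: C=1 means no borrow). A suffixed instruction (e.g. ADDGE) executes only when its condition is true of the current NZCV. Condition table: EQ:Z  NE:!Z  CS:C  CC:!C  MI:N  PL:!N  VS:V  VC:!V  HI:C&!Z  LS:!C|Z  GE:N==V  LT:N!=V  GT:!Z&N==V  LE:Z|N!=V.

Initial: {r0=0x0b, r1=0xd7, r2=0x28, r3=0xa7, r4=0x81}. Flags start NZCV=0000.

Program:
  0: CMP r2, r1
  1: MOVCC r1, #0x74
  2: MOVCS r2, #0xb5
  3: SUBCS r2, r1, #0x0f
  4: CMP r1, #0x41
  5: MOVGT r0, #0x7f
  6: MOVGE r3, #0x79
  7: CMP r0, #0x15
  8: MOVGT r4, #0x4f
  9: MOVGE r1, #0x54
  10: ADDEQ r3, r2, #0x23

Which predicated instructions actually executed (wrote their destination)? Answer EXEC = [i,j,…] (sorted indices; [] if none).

EXEC = [1,5,6,8,9]

0: ✓ CMP  NZCV=0000
1: ✓ MOVCC  r1←0x74
2: · MOVCS
3: · SUBCS
4: ✓ CMP  NZCV=0010
5: ✓ MOVGT  r0←0x7f
6: ✓ MOVGE  r3←0x79
7: ✓ CMP  NZCV=0010
8: ✓ MOVGT  r4←0x4f
9: ✓ MOVGE  r1←0x54
10: · ADDEQ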